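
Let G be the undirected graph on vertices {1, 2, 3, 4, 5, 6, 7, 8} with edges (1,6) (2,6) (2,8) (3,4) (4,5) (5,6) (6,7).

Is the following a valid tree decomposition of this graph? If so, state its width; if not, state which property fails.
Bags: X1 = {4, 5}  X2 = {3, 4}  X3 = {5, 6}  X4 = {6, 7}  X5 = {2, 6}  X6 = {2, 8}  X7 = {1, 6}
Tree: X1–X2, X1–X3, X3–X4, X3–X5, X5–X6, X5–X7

Vertex coverage: the bags together contain {1, 2, 3, 4, 5, 6, 7, 8}, the full vertex set. Edge coverage: each edge of G has both endpoints in at least one bag. Running intersection: for every vertex, the bags containing it form a connected subtree. All three properties hold, so this is a valid tree decomposition of width max|bag| − 1 = 1, and hence tw(G) ≤ 1.

Yes; width 1.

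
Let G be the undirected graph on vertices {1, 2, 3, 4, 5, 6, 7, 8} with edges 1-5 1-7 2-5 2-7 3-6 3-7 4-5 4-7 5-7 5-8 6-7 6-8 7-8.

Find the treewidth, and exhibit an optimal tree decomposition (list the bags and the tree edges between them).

Treewidth 2.
One optimal decomposition is:
Bags: B1 = {5, 7, 8}  B2 = {6, 7, 8}  B3 = {4, 5, 7}  B4 = {2, 5, 7}  B5 = {3, 6, 7}  B6 = {1, 5, 7}
Tree: B1–B2, B1–B3, B3–B4, B2–B5, B1–B6

The largest bag has 3 vertices, giving width 2; this decomposition certifies tw(G) ≤ 2. Conversely, {3, 6, 7} is a clique of size 3, and the vertices of any clique must share a bag in every tree decomposition; so some bag has ≥ 3 vertices and tw(G) ≥ 2. Combining the bounds, tw(G) = 2.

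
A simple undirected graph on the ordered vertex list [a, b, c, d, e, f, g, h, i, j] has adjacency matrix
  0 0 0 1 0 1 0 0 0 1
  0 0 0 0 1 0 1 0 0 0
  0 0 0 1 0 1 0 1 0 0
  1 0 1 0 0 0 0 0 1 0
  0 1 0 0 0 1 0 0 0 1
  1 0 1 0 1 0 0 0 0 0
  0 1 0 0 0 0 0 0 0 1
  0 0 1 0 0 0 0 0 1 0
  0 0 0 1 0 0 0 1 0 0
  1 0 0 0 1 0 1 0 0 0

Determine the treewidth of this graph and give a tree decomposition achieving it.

Treewidth 2.
One such decomposition:
Bags: B1 = {c, h, i}  B2 = {c, d, i}  B3 = {c, d, f}  B4 = {a, d, f}  B5 = {a, e, f}  B6 = {a, e, j}  B7 = {b, e, j}  B8 = {b, g, j}
Tree: B1–B2, B2–B3, B3–B4, B4–B5, B5–B6, B6–B7, B7–B8

Each bag holds 3 vertices, so the decomposition has width 2, which upper-bounds the treewidth. The edges h–i–d–c–h form a cycle, so G is not a tree and its treewidth is at least 2. The upper and lower bounds meet at 2, so that is the treewidth.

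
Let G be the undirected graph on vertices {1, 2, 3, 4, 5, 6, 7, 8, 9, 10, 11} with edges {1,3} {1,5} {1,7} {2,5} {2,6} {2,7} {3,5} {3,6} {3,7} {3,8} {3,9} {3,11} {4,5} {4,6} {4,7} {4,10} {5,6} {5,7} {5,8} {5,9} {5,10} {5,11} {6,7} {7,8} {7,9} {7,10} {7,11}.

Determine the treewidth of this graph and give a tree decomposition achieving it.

Treewidth 3.
One optimal decomposition is:
Bags: B1 = {3, 5, 7, 8}  B2 = {3, 5, 7, 9}  B3 = {3, 5, 6, 7}  B4 = {2, 5, 6, 7}  B5 = {4, 5, 6, 7}  B6 = {3, 5, 7, 11}  B7 = {1, 3, 5, 7}  B8 = {4, 5, 7, 10}
Tree: B1–B2, B1–B3, B3–B4, B4–B5, B1–B6, B2–B7, B5–B8

Every bag has size at most 4, so the width is 4 − 1 = 3 and tw(G) ≤ 3. For the lower bound, the 4 vertices {4, 5, 7, 10} are pairwise adjacent, and any tree decomposition puts a clique entirely inside one bag — forcing width ≥ 3. Hence tw(G) = 3 exactly.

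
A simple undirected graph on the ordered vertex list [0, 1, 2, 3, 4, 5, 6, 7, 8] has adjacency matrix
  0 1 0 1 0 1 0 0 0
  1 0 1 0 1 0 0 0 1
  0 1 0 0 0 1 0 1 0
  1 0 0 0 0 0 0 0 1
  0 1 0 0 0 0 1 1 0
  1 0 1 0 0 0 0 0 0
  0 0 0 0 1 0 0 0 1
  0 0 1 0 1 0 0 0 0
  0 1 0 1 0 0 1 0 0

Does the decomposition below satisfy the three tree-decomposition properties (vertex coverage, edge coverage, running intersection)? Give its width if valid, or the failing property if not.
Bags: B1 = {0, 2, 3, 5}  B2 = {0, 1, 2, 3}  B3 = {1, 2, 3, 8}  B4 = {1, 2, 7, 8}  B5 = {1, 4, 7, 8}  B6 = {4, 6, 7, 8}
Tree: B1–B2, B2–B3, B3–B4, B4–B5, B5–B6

Yes; width 3.

Vertex coverage: the bags together contain {0, 1, 2, 3, 4, 5, 6, 7, 8}, the full vertex set. Edge coverage: each edge of G has both endpoints in at least one bag. Running intersection: for every vertex, the bags containing it form a connected subtree. All three properties hold, so this is a valid tree decomposition of width max|bag| − 1 = 3, and hence tw(G) ≤ 3.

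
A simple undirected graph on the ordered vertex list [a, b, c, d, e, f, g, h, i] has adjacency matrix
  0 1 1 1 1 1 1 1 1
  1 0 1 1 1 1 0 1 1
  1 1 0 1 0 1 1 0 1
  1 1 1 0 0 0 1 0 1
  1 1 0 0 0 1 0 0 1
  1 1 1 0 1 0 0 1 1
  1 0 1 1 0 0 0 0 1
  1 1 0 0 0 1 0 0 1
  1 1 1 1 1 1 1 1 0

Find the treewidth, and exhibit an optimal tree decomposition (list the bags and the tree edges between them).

Treewidth 4.
One such decomposition:
Bags: B1 = {a, b, c, f, i}  B2 = {a, b, c, d, i}  B3 = {a, b, e, f, i}  B4 = {a, b, f, h, i}  B5 = {a, c, d, g, i}
Tree: B1–B2, B1–B3, B3–B4, B2–B5

The largest bag has 5 vertices, giving width 4; this decomposition certifies tw(G) ≤ 4. On the other hand G contains the 5-clique {a, c, d, g, i}. A clique must lie in a single bag of any decomposition, so no decomposition can have width below 4. Therefore the treewidth is 4.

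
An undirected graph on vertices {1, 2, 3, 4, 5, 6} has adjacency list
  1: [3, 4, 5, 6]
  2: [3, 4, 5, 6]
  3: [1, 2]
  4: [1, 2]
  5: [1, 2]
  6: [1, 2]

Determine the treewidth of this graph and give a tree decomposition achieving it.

Treewidth 2.
One such decomposition:
Bags: B1 = {1, 2, 4}  B2 = {1, 2, 5}  B3 = {1, 2, 3}  B4 = {1, 2, 6}
Tree: B1–B2, B2–B3, B3–B4

The largest bag has 3 vertices, giving width 2; this decomposition certifies tw(G) ≤ 2. Since 2–4–1–5–2 is a cycle in G, G is not acyclic. Forests are exactly the graphs of treewidth ≤ 1, so tw(G) ≥ 2. Hence tw(G) = 2 exactly.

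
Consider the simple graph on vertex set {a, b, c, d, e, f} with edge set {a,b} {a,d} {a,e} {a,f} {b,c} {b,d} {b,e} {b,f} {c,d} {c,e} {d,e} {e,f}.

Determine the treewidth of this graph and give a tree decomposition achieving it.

Each bag holds 4 vertices, so the decomposition has width 3, which upper-bounds the treewidth. For the lower bound, the 4 vertices {b, c, d, e} are pairwise adjacent, and any tree decomposition puts a clique entirely inside one bag — forcing width ≥ 3. The upper and lower bounds meet at 3, so that is the treewidth.

Treewidth 3.
Bags: B1 = {a, b, d, e}  B2 = {a, b, e, f}  B3 = {b, c, d, e}
Tree: B1–B2, B1–B3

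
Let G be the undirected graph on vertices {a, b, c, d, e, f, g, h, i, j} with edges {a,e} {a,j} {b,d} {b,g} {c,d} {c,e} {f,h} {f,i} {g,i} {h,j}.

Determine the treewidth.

A width-2 tree decomposition is:
Bags: B1 = {a, e, j}  B2 = {c, e, j}  B3 = {c, d, j}  B4 = {b, d, j}  B5 = {b, g, j}  B6 = {g, i, j}  B7 = {f, i, j}  B8 = {f, h, j}
Tree: B1–B2, B2–B3, B3–B4, B4–B5, B5–B6, B6–B7, B7–B8
The largest bag has 3 vertices, giving width 2; this decomposition certifies tw(G) ≤ 2. The edges j–a–e–c–d–b–g–i–f–h–j form a cycle, so G is not a tree and its treewidth is at least 2. Hence tw(G) = 2 exactly.

2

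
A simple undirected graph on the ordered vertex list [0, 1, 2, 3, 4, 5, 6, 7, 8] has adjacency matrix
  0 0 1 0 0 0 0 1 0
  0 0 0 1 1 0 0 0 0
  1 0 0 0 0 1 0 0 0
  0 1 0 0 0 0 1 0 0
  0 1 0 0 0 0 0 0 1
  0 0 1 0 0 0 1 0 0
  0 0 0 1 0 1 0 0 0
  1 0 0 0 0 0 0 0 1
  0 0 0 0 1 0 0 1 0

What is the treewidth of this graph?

2

A width-2 tree decomposition is:
Bags: B1 = {1, 3, 6}  B2 = {1, 5, 6}  B3 = {1, 2, 5}  B4 = {0, 1, 2}  B5 = {0, 1, 7}  B6 = {1, 7, 8}  B7 = {1, 4, 8}
Tree: B1–B2, B2–B3, B3–B4, B4–B5, B5–B6, B6–B7
The largest bag has 3 vertices, giving width 2; this decomposition certifies tw(G) ≤ 2. Since 1–3–6–5–2–0–7–8–4–1 is a cycle in G, G is not acyclic. Forests are exactly the graphs of treewidth ≤ 1, so tw(G) ≥ 2. Combining the bounds, tw(G) = 2.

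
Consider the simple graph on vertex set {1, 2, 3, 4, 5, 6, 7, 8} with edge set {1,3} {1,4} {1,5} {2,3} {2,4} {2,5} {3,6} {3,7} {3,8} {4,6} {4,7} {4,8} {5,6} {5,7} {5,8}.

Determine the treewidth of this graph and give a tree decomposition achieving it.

Treewidth 3.
Bags: B1 = {1, 3, 4, 5}  B2 = {3, 4, 5, 8}  B3 = {3, 4, 5, 7}  B4 = {3, 4, 5, 6}  B5 = {2, 3, 4, 5}
Tree: B1–B2, B2–B3, B3–B4, B4–B5

The largest bag has 4 vertices, giving width 3; this decomposition certifies tw(G) ≤ 3. For the lower bound: the 4 vertex sets {1,4}, {5,8}, {3}, {7} are disjoint, each induces a connected subgraph, and every pair is joined by at least one edge of G. Contracting each set to a single vertex therefore yields K_{4} as a minor, and since treewidth is minor-monotone, tw(G) ≥ tw(K_{4}) = 3. Hence tw(G) = 3 exactly.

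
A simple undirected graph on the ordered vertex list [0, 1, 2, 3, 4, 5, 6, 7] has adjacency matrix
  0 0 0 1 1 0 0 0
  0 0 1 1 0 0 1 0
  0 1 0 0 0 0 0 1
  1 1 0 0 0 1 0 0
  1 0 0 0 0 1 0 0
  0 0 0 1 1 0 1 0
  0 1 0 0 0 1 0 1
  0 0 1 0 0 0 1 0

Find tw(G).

A width-2 tree decomposition is:
Bags: B1 = {0, 3, 4}  B2 = {3, 4, 5}  B3 = {1, 3, 5}  B4 = {1, 5, 6}  B5 = {1, 2, 6}  B6 = {2, 6, 7}
Tree: B1–B2, B2–B3, B3–B4, B4–B5, B5–B6
Each bag holds 3 vertices, so the decomposition has width 2, which upper-bounds the treewidth. Since 0–4–5–3–0 is a cycle in G, G is not acyclic. Forests are exactly the graphs of treewidth ≤ 1, so tw(G) ≥ 2. Combining the bounds, tw(G) = 2.

2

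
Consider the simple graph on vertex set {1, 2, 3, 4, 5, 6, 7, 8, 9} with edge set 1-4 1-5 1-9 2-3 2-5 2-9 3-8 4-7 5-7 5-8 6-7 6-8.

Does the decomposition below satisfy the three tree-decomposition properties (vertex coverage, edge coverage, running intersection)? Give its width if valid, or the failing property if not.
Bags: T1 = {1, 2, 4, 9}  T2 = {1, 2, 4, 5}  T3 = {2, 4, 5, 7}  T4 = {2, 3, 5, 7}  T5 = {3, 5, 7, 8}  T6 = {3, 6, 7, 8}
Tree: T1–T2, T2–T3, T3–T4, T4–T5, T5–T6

Vertex coverage: the bags together contain {1, 2, 3, 4, 5, 6, 7, 8, 9}, the full vertex set. Edge coverage: each edge of G has both endpoints in at least one bag. Running intersection: for every vertex, the bags containing it form a connected subtree. All three properties hold, so this is a valid tree decomposition of width max|bag| − 1 = 3, and hence tw(G) ≤ 3.

Yes; width 3.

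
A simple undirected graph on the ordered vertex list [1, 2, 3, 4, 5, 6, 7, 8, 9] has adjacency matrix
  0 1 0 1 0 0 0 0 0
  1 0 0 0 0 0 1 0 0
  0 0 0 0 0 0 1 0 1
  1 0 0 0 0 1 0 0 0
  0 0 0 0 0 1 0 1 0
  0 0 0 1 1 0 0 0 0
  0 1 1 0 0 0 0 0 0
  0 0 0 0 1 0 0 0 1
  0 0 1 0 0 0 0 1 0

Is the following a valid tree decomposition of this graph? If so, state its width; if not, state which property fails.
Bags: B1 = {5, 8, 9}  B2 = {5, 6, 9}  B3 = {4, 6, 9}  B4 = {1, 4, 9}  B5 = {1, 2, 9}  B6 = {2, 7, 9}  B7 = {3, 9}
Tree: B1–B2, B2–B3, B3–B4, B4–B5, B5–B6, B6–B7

A tree decomposition must satisfy three properties: every vertex lies in some bag; for every edge, both endpoints lie together in some bag; and for every vertex, the bags containing it form a connected subtree. Here edge (7,3) lies in no bag, so the decomposition is invalid.

No — edge (7,3) lies in no bag.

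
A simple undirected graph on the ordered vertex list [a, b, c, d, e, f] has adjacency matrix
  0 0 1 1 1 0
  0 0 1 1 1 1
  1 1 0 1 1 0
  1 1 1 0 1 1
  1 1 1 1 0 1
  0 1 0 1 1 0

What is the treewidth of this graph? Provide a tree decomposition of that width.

The largest bag has 4 vertices, giving width 3; this decomposition certifies tw(G) ≤ 3. For the lower bound, the 4 vertices {a, c, d, e} are pairwise adjacent, and any tree decomposition puts a clique entirely inside one bag — forcing width ≥ 3. Therefore the treewidth is 3.

Treewidth 3.
Bags: B1 = {b, c, d, e}  B2 = {b, d, e, f}  B3 = {a, c, d, e}
Tree: B1–B2, B1–B3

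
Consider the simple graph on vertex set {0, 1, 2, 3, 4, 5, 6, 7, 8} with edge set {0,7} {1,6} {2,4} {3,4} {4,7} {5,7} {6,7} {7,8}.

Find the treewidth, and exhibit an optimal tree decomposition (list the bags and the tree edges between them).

Treewidth 1.
One optimal decomposition is:
Bags: B1 = {4, 7}  B2 = {0, 7}  B3 = {6, 7}  B4 = {5, 7}  B5 = {3, 4}  B6 = {7, 8}  B7 = {1, 6}  B8 = {2, 4}
Tree: B1–B2, B2–B3, B3–B4, B1–B5, B2–B6, B3–B7, B5–B8

Every bag has size at most 2, so the width is 2 − 1 = 1 and tw(G) ≤ 1. G has an edge, so its treewidth is at least 1. Therefore the treewidth is 1.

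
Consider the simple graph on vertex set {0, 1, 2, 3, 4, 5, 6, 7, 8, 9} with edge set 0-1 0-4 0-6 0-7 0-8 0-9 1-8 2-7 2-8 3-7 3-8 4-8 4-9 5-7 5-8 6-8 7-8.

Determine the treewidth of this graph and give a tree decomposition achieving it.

Treewidth 2.
Bags: B1 = {0, 4, 8}  B2 = {0, 7, 8}  B3 = {0, 1, 8}  B4 = {2, 7, 8}  B5 = {0, 6, 8}  B6 = {0, 4, 9}  B7 = {3, 7, 8}  B8 = {5, 7, 8}
Tree: B1–B2, B2–B3, B2–B4, B3–B5, B1–B6, B4–B7, B2–B8

The largest bag has 3 vertices, giving width 2; this decomposition certifies tw(G) ≤ 2. Conversely, {0, 1, 8} is a clique of size 3, and the vertices of any clique must share a bag in every tree decomposition; so some bag has ≥ 3 vertices and tw(G) ≥ 2. Therefore the treewidth is 2.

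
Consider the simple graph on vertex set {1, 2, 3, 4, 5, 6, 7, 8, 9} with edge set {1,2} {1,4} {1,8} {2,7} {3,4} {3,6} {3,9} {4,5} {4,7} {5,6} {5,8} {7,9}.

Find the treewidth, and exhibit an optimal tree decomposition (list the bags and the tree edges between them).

Treewidth 3.
One such decomposition:
Bags: B1 = {1, 2, 7, 9}  B2 = {1, 4, 7, 9}  B3 = {1, 3, 4, 9}  B4 = {1, 3, 4, 8}  B5 = {3, 4, 5, 8}  B6 = {3, 5, 6, 8}
Tree: B1–B2, B2–B3, B3–B4, B4–B5, B5–B6

Each bag holds 4 vertices, so the decomposition has width 3, which upper-bounds the treewidth. For the lower bound: the 4 vertex sets {2,7,9}, {1}, {4}, {3,5,6,8} are disjoint, each induces a connected subgraph, and every pair is joined by at least one edge of G. Contracting each set to a single vertex therefore yields K_{4} as a minor, and since treewidth is minor-monotone, tw(G) ≥ tw(K_{4}) = 3. The upper and lower bounds meet at 3, so that is the treewidth.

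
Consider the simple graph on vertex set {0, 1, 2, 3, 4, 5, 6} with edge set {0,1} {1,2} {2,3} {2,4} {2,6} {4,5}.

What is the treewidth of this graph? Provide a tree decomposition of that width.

Each bag holds 2 vertices, so the decomposition has width 1, which upper-bounds the treewidth. G has an edge, so its treewidth is at least 1. Therefore the treewidth is 1.

Treewidth 1.
One such decomposition:
Bags: B1 = {1, 2}  B2 = {0, 1}  B3 = {2, 4}  B4 = {2, 3}  B5 = {4, 5}  B6 = {2, 6}
Tree: B1–B2, B1–B3, B3–B4, B3–B5, B3–B6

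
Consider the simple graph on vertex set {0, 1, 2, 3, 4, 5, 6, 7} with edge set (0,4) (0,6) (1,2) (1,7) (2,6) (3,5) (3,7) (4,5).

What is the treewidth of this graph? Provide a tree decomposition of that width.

Treewidth 2.
One optimal decomposition is:
Bags: B1 = {3, 4, 5}  B2 = {0, 3, 4}  B3 = {0, 3, 6}  B4 = {2, 3, 6}  B5 = {1, 2, 3}  B6 = {1, 3, 7}
Tree: B1–B2, B2–B3, B3–B4, B4–B5, B5–B6

Every bag has size at most 3, so the width is 3 − 1 = 2 and tw(G) ≤ 2. The edges 3–5–4–0–6–2–1–7–3 form a cycle, so G is not a tree and its treewidth is at least 2. Combining the bounds, tw(G) = 2.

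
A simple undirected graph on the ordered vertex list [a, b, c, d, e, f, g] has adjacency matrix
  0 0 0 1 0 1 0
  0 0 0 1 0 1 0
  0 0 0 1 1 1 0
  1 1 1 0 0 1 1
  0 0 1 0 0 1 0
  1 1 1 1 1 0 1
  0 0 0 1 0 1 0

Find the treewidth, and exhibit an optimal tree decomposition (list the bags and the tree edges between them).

Each bag holds 3 vertices, so the decomposition has width 2, which upper-bounds the treewidth. Conversely, {d, f, g} is a clique of size 3, and the vertices of any clique must share a bag in every tree decomposition; so some bag has ≥ 3 vertices and tw(G) ≥ 2. The upper and lower bounds meet at 2, so that is the treewidth.

Treewidth 2.
One optimal decomposition is:
Bags: B1 = {a, d, f}  B2 = {c, d, f}  B3 = {d, f, g}  B4 = {c, e, f}  B5 = {b, d, f}
Tree: B1–B2, B1–B3, B2–B4, B2–B5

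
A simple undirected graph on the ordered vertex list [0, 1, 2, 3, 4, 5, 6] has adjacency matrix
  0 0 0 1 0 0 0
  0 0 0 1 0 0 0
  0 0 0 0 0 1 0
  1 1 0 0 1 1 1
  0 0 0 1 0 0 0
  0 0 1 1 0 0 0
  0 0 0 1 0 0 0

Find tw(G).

A width-1 tree decomposition is:
Bags: B1 = {1, 3}  B2 = {3, 5}  B3 = {0, 3}  B4 = {3, 6}  B5 = {3, 4}  B6 = {2, 5}
Tree: B1–B2, B1–B3, B3–B4, B2–B5, B2–B6
Each bag holds 2 vertices, so the decomposition has width 1, which upper-bounds the treewidth. Any graph with an edge has treewidth ≥ 1, and G has the edge 1–3. Combining the bounds, tw(G) = 1.

1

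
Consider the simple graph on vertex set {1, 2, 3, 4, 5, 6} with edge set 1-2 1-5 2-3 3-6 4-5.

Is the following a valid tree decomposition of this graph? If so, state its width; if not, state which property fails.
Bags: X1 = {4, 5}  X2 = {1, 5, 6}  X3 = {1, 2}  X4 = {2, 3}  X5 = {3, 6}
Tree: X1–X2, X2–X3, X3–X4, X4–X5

A tree decomposition must satisfy three properties: every vertex lies in some bag; for every edge, both endpoints lie together in some bag; and for every vertex, the bags containing it form a connected subtree. Here bags containing vertex 6 are not connected in the tree, so the decomposition is invalid.

No — bags containing vertex 6 are not connected in the tree.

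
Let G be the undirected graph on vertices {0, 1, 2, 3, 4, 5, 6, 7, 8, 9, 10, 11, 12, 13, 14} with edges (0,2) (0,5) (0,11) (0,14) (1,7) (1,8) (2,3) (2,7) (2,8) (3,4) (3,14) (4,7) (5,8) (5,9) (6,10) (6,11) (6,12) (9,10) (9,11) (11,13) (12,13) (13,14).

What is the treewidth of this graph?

A width-3 tree decomposition is:
Bags: B1 = {6, 10, 12, 13}  B2 = {6, 10, 11, 13}  B3 = {9, 10, 11, 13}  B4 = {9, 11, 13, 14}  B5 = {0, 9, 11, 14}  B6 = {0, 5, 9, 14}  B7 = {0, 3, 5, 14}  B8 = {0, 2, 3, 5}  B9 = {2, 3, 5, 8}  B10 = {2, 3, 4, 8}  B11 = {2, 4, 7, 8}  B12 = {1, 4, 7, 8}
Tree: B1–B2, B2–B3, B3–B4, B4–B5, B5–B6, B6–B7, B7–B8, B8–B9, B9–B10, B10–B11, B11–B12
The largest bag has 4 vertices, giving width 3; this decomposition certifies tw(G) ≤ 3. For the lower bound: the 4 vertex sets {6,10,12}, {13}, {11}, {0,5,9,14} are disjoint, each induces a connected subgraph, and every pair is joined by at least one edge of G. Contracting each set to a single vertex therefore yields K_{4} as a minor, and since treewidth is minor-monotone, tw(G) ≥ tw(K_{4}) = 3. Hence tw(G) = 3 exactly.

3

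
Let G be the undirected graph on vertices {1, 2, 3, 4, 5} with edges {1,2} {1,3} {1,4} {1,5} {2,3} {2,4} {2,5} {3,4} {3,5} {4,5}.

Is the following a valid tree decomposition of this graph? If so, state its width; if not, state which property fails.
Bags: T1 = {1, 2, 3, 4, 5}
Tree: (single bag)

Yes; width 4.

Checking the three conditions: (i) the bags cover all of {1, 2, 3, 4, 5}; (ii) for each edge, some bag contains both endpoints; (iii) the bags containing any fixed vertex form a subtree. All hold, so the decomposition is valid with width 5 − 1 = 4.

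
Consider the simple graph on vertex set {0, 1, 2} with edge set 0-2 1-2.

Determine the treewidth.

1

A width-1 tree decomposition is:
Bags: B1 = {1, 2}  B2 = {0, 2}
Tree: B1–B2
Each bag holds 2 vertices, so the decomposition has width 1, which upper-bounds the treewidth. Any graph with an edge has treewidth ≥ 1, and G has the edge 2–1. Hence tw(G) = 1 exactly.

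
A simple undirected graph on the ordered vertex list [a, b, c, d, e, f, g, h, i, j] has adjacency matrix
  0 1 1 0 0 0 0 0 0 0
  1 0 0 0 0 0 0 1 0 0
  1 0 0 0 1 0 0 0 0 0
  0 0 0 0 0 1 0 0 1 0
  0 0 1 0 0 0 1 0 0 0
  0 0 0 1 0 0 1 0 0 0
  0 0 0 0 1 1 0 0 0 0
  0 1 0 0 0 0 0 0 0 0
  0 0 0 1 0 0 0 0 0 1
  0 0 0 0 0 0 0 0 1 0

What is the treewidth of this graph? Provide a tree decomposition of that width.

The largest bag has 2 vertices, giving width 1; this decomposition certifies tw(G) ≤ 1. Since G has at least one edge (e.g. h–b), it is not an edgeless graph, so tw(G) ≥ 1. Therefore the treewidth is 1.

Treewidth 1.
One such decomposition:
Bags: B1 = {b, h}  B2 = {a, b}  B3 = {a, c}  B4 = {c, e}  B5 = {e, g}  B6 = {f, g}  B7 = {d, f}  B8 = {d, i}  B9 = {i, j}
Tree: B1–B2, B2–B3, B3–B4, B4–B5, B5–B6, B6–B7, B7–B8, B8–B9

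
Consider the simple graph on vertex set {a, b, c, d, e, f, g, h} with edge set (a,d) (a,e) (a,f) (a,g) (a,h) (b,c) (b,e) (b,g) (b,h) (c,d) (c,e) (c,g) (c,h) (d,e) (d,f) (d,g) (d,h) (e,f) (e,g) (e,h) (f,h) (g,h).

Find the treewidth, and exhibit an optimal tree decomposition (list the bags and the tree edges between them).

Every bag has size at most 5, so the width is 5 − 1 = 4 and tw(G) ≤ 4. Conversely, {c, d, e, g, h} is a clique of size 5, and the vertices of any clique must share a bag in every tree decomposition; so some bag has ≥ 5 vertices and tw(G) ≥ 4. Therefore the treewidth is 4.

Treewidth 4.
One optimal decomposition is:
Bags: B1 = {a, d, e, g, h}  B2 = {a, d, e, f, h}  B3 = {c, d, e, g, h}  B4 = {b, c, e, g, h}
Tree: B1–B2, B1–B3, B3–B4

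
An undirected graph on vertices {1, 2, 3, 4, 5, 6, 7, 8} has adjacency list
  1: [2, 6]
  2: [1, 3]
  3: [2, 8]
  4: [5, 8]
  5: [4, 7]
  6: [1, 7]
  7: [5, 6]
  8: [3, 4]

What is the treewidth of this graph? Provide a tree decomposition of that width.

Each bag holds 3 vertices, so the decomposition has width 2, which upper-bounds the treewidth. Since 8–3–2–1–6–7–5–4–8 is a cycle in G, G is not acyclic. Forests are exactly the graphs of treewidth ≤ 1, so tw(G) ≥ 2. Combining the bounds, tw(G) = 2.

Treewidth 2.
Bags: B1 = {2, 3, 8}  B2 = {1, 2, 8}  B3 = {1, 6, 8}  B4 = {6, 7, 8}  B5 = {5, 7, 8}  B6 = {4, 5, 8}
Tree: B1–B2, B2–B3, B3–B4, B4–B5, B5–B6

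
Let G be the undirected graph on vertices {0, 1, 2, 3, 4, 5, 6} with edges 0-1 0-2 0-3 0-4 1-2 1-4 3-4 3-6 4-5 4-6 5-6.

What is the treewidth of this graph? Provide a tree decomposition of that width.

Every bag has size at most 3, so the width is 3 − 1 = 2 and tw(G) ≤ 2. On the other hand G contains the 3-clique {0, 1, 2}. A clique must lie in a single bag of any decomposition, so no decomposition can have width below 2. Hence tw(G) = 2 exactly.

Treewidth 2.
One such decomposition:
Bags: B1 = {0, 1, 4}  B2 = {0, 3, 4}  B3 = {0, 1, 2}  B4 = {3, 4, 6}  B5 = {4, 5, 6}
Tree: B1–B2, B1–B3, B2–B4, B4–B5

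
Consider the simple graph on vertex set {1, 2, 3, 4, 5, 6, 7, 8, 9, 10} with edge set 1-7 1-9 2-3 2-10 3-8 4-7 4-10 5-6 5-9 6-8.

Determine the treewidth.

A width-2 tree decomposition is:
Bags: B1 = {1, 4, 7}  B2 = {1, 4, 9}  B3 = {4, 5, 9}  B4 = {4, 5, 6}  B5 = {4, 6, 8}  B6 = {3, 4, 8}  B7 = {2, 3, 4}  B8 = {2, 4, 10}
Tree: B1–B2, B2–B3, B3–B4, B4–B5, B5–B6, B6–B7, B7–B8
Each bag holds 3 vertices, so the decomposition has width 2, which upper-bounds the treewidth. Since 4–7–1–9–5–6–8–3–2–10–4 is a cycle in G, G is not acyclic. Forests are exactly the graphs of treewidth ≤ 1, so tw(G) ≥ 2. Combining the bounds, tw(G) = 2.

2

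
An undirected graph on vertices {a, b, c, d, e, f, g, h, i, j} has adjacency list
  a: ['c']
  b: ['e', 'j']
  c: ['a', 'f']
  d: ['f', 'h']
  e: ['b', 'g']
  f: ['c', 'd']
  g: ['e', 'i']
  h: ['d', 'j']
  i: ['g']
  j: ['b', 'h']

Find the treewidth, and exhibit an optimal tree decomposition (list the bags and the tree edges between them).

Treewidth 1.
One optimal decomposition is:
Bags: B1 = {a, c}  B2 = {c, f}  B3 = {d, f}  B4 = {d, h}  B5 = {h, j}  B6 = {b, j}  B7 = {b, e}  B8 = {e, g}  B9 = {g, i}
Tree: B1–B2, B2–B3, B3–B4, B4–B5, B5–B6, B6–B7, B7–B8, B8–B9

Each bag holds 2 vertices, so the decomposition has width 1, which upper-bounds the treewidth. Since G has at least one edge (e.g. a–c), it is not an edgeless graph, so tw(G) ≥ 1. Hence tw(G) = 1 exactly.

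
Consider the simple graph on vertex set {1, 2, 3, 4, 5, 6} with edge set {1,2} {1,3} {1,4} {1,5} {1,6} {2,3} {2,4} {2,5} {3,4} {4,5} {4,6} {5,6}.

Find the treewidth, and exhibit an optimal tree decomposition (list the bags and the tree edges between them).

Treewidth 3.
One such decomposition:
Bags: B1 = {1, 2, 4, 5}  B2 = {1, 4, 5, 6}  B3 = {1, 2, 3, 4}
Tree: B1–B2, B1–B3

Each bag holds 4 vertices, so the decomposition has width 3, which upper-bounds the treewidth. On the other hand G contains the 4-clique {1, 2, 3, 4}. A clique must lie in a single bag of any decomposition, so no decomposition can have width below 3. Combining the bounds, tw(G) = 3.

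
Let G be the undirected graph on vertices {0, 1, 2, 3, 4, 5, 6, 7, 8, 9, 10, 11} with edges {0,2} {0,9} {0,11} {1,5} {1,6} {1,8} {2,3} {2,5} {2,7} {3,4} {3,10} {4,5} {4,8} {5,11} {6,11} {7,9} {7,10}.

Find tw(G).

A width-3 tree decomposition is:
Bags: B1 = {3, 7, 9, 10}  B2 = {2, 3, 7, 9}  B3 = {0, 2, 3, 9}  B4 = {0, 2, 3, 4}  B5 = {0, 2, 4, 5}  B6 = {0, 4, 5, 11}  B7 = {4, 5, 8, 11}  B8 = {1, 5, 8, 11}  B9 = {1, 6, 8, 11}
Tree: B1–B2, B2–B3, B3–B4, B4–B5, B5–B6, B6–B7, B7–B8, B8–B9
The largest bag has 4 vertices, giving width 3; this decomposition certifies tw(G) ≤ 3. For the lower bound: the 4 vertex sets {7,9,10}, {3}, {2}, {0,4,5,11} are disjoint, each induces a connected subgraph, and every pair is joined by at least one edge of G. Contracting each set to a single vertex therefore yields K_{4} as a minor, and since treewidth is minor-monotone, tw(G) ≥ tw(K_{4}) = 3. Hence tw(G) = 3 exactly.

3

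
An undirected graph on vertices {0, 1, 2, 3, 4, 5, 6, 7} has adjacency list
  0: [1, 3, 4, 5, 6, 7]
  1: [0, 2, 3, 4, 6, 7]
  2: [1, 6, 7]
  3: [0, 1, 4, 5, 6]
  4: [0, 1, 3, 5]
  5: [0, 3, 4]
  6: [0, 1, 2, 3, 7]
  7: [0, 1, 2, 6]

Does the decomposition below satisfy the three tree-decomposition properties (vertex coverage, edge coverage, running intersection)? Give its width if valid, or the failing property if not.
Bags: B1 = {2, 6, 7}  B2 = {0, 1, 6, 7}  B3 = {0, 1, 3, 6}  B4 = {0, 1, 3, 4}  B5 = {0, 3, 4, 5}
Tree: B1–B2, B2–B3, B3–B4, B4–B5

A tree decomposition must satisfy three properties: every vertex lies in some bag; for every edge, both endpoints lie together in some bag; and for every vertex, the bags containing it form a connected subtree. Here edge (1,2) lies in no bag, so the decomposition is invalid.

No — edge (1,2) lies in no bag.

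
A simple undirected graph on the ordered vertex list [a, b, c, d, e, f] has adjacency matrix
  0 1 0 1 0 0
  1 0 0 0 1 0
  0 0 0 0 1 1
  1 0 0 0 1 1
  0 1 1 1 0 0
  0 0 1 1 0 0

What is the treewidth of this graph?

A width-2 tree decomposition is:
Bags: B1 = {a, b, e}  B2 = {a, d, e}  B3 = {c, d, e}  B4 = {c, d, f}
Tree: B1–B2, B2–B3, B3–B4
The largest bag has 3 vertices, giving width 2; this decomposition certifies tw(G) ≤ 2. For the lower bound, G contains the cycle b–a–d–e–b, so G is not a forest; only forests have treewidth ≤ 1, hence tw(G) ≥ 2. Combining the bounds, tw(G) = 2.

2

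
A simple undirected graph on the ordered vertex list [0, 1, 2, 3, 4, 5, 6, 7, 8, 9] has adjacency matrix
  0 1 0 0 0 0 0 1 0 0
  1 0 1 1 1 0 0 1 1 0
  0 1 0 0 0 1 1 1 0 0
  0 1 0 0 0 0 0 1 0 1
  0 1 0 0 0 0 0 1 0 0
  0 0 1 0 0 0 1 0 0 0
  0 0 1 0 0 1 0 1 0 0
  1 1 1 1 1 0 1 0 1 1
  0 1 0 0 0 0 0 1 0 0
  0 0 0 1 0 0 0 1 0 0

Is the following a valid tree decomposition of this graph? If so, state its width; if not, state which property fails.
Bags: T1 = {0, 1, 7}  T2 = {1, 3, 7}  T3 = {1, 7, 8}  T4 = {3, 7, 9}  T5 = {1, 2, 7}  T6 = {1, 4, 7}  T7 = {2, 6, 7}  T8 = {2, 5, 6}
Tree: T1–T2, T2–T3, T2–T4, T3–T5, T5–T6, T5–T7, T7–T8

Yes; width 2.

Every vertex of G appears in some bag (union = {0, 1, 2, 3, 4, 5, 6, 7, 8, 9}); every edge is covered by a bag; and for each vertex v the set of bags containing v is connected in the bag tree. The decomposition is therefore valid. The largest bag has 3 vertices, so the width is 2.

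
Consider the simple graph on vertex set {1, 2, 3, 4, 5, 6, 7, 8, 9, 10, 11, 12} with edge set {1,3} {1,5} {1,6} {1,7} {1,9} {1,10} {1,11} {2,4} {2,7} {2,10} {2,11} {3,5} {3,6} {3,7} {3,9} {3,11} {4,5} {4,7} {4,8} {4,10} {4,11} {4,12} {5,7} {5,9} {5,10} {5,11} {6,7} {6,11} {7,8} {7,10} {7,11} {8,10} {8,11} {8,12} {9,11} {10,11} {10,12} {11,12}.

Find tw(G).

A width-4 tree decomposition is:
Bags: B1 = {4, 5, 7, 10, 11}  B2 = {1, 5, 7, 10, 11}  B3 = {1, 3, 5, 7, 11}  B4 = {4, 7, 8, 10, 11}  B5 = {4, 8, 10, 11, 12}  B6 = {1, 3, 5, 9, 11}  B7 = {1, 3, 6, 7, 11}  B8 = {2, 4, 7, 10, 11}
Tree: B1–B2, B2–B3, B1–B4, B4–B5, B3–B6, B3–B7, B1–B8
The largest bag has 5 vertices, giving width 4; this decomposition certifies tw(G) ≤ 4. Conversely, {1, 3, 5, 9, 11} is a clique of size 5, and the vertices of any clique must share a bag in every tree decomposition; so some bag has ≥ 5 vertices and tw(G) ≥ 4. Hence tw(G) = 4 exactly.

4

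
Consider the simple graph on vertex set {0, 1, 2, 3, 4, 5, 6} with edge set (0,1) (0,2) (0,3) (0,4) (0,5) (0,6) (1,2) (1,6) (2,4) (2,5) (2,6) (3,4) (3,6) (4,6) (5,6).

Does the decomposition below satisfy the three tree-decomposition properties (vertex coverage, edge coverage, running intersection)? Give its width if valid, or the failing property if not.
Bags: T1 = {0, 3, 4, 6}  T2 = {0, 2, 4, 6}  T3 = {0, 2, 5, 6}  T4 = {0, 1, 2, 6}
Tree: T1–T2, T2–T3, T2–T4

Every vertex of G appears in some bag (union = {0, 1, 2, 3, 4, 5, 6}); every edge is covered by a bag; and for each vertex v the set of bags containing v is connected in the bag tree. The decomposition is therefore valid. The largest bag has 4 vertices, so the width is 3.

Yes; width 3.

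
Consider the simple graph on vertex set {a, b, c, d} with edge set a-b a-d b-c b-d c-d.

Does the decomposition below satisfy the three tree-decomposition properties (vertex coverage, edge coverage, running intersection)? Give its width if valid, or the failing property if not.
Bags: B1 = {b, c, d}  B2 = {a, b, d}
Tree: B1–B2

Every vertex of G appears in some bag (union = {a, b, c, d}); every edge is covered by a bag; and for each vertex v the set of bags containing v is connected in the bag tree. The decomposition is therefore valid. The largest bag has 3 vertices, so the width is 2.

Yes; width 2.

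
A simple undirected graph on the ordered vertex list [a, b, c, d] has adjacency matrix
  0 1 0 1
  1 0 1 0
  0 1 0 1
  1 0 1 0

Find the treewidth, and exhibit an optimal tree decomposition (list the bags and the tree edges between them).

Treewidth 2.
One optimal decomposition is:
Bags: B1 = {b, c, d}  B2 = {a, b, d}
Tree: B1–B2

Every bag has size at most 3, so the width is 3 − 1 = 2 and tw(G) ≤ 2. The edges d–c–b–a–d form a cycle, so G is not a tree and its treewidth is at least 2. Hence tw(G) = 2 exactly.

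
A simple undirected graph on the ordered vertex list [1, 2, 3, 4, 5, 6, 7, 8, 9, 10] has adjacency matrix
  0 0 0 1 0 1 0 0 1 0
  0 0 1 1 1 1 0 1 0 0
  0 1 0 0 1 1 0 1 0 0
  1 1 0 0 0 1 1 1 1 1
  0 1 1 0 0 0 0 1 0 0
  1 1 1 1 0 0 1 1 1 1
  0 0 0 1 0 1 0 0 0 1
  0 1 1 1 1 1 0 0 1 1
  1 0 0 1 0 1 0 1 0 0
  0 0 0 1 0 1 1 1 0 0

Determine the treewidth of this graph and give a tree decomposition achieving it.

Treewidth 3.
One optimal decomposition is:
Bags: B1 = {4, 6, 8, 9}  B2 = {4, 6, 8, 10}  B3 = {2, 4, 6, 8}  B4 = {1, 4, 6, 9}  B5 = {2, 3, 6, 8}  B6 = {4, 6, 7, 10}  B7 = {2, 3, 5, 8}
Tree: B1–B2, B1–B3, B1–B4, B3–B5, B2–B6, B5–B7

Each bag holds 4 vertices, so the decomposition has width 3, which upper-bounds the treewidth. Conversely, {2, 3, 5, 8} is a clique of size 4, and the vertices of any clique must share a bag in every tree decomposition; so some bag has ≥ 4 vertices and tw(G) ≥ 3. The upper and lower bounds meet at 3, so that is the treewidth.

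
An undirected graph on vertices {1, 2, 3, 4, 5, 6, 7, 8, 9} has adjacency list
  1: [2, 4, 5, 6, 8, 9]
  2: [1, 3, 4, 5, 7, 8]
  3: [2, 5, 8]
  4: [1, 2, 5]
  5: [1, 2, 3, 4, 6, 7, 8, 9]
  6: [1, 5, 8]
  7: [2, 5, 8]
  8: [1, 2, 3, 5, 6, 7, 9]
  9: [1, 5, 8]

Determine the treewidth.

3

A width-3 tree decomposition is:
Bags: B1 = {1, 2, 5, 8}  B2 = {1, 5, 6, 8}  B3 = {1, 5, 8, 9}  B4 = {2, 5, 7, 8}  B5 = {2, 3, 5, 8}  B6 = {1, 2, 4, 5}
Tree: B1–B2, B2–B3, B1–B4, B4–B5, B1–B6
Each bag holds 4 vertices, so the decomposition has width 3, which upper-bounds the treewidth. On the other hand G contains the 4-clique {1, 5, 8, 9}. A clique must lie in a single bag of any decomposition, so no decomposition can have width below 3. Hence tw(G) = 3 exactly.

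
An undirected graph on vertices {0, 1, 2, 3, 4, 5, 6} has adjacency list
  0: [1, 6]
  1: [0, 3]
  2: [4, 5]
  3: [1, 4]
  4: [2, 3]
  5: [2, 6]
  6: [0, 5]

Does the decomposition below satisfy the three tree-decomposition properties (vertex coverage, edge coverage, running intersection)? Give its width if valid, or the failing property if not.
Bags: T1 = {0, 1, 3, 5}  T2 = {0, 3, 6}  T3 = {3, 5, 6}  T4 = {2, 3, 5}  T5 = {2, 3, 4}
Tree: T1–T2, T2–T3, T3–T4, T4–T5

No — bags containing vertex 5 are not connected in the tree.

A tree decomposition must satisfy three properties: every vertex lies in some bag; for every edge, both endpoints lie together in some bag; and for every vertex, the bags containing it form a connected subtree. Here bags containing vertex 5 are not connected in the tree, so the decomposition is invalid.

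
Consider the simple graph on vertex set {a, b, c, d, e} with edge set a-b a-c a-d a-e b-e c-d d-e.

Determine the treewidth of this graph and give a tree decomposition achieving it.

Treewidth 2.
One such decomposition:
Bags: B1 = {a, d, e}  B2 = {a, c, d}  B3 = {a, b, e}
Tree: B1–B2, B1–B3

Every bag has size at most 3, so the width is 3 − 1 = 2 and tw(G) ≤ 2. Conversely, {a, d, e} is a clique of size 3, and the vertices of any clique must share a bag in every tree decomposition; so some bag has ≥ 3 vertices and tw(G) ≥ 2. Hence tw(G) = 2 exactly.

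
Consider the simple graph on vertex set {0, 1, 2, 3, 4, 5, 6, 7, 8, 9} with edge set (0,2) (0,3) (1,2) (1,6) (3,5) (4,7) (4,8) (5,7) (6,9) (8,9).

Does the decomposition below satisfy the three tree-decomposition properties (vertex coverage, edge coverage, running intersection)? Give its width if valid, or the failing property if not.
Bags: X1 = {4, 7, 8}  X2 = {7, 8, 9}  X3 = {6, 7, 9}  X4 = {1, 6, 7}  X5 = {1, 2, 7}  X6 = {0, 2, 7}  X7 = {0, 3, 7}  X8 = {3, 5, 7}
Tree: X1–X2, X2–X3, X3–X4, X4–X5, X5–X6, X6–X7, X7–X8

Yes; width 2.

Every vertex of G appears in some bag (union = {0, 1, 2, 3, 4, 5, 6, 7, 8, 9}); every edge is covered by a bag; and for each vertex v the set of bags containing v is connected in the bag tree. The decomposition is therefore valid. The largest bag has 3 vertices, so the width is 2.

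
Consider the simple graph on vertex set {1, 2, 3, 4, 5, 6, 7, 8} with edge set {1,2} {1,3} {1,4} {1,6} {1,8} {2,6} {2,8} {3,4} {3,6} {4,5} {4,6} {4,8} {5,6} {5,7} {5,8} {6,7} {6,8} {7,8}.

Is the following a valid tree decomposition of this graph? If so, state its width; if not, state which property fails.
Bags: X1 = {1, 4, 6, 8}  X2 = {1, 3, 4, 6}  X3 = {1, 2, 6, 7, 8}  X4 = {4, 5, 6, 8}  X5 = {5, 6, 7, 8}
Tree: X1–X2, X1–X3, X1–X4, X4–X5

A tree decomposition must satisfy three properties: every vertex lies in some bag; for every edge, both endpoints lie together in some bag; and for every vertex, the bags containing it form a connected subtree. Here bags containing vertex 7 are not connected in the tree, so the decomposition is invalid.

No — bags containing vertex 7 are not connected in the tree.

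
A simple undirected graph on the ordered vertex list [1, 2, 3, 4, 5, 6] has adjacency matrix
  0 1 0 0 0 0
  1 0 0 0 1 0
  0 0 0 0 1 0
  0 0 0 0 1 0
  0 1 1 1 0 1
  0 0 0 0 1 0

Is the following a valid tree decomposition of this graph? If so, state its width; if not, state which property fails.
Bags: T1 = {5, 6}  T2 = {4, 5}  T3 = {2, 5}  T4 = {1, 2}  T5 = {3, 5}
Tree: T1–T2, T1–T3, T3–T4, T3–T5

Checking the three conditions: (i) the bags cover all of {1, 2, 3, 4, 5, 6}; (ii) for each edge, some bag contains both endpoints; (iii) the bags containing any fixed vertex form a subtree. All hold, so the decomposition is valid with width 2 − 1 = 1.

Yes; width 1.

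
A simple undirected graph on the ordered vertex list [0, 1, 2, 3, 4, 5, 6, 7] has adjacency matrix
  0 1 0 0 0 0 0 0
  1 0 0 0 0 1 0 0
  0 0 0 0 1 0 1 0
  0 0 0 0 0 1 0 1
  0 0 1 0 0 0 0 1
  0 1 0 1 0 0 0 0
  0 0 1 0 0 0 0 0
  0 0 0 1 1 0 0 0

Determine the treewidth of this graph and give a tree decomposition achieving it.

The largest bag has 2 vertices, giving width 1; this decomposition certifies tw(G) ≤ 1. G has an edge, so its treewidth is at least 1. Therefore the treewidth is 1.

Treewidth 1.
One such decomposition:
Bags: B1 = {0, 1}  B2 = {1, 5}  B3 = {3, 5}  B4 = {3, 7}  B5 = {4, 7}  B6 = {2, 4}  B7 = {2, 6}
Tree: B1–B2, B2–B3, B3–B4, B4–B5, B5–B6, B6–B7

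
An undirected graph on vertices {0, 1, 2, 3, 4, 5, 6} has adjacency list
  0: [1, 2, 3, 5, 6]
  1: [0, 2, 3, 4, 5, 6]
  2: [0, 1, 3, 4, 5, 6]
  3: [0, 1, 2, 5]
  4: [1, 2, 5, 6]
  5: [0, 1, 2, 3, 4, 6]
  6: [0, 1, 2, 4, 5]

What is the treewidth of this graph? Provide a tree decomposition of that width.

Treewidth 4.
Bags: B1 = {0, 1, 2, 3, 5}  B2 = {0, 1, 2, 5, 6}  B3 = {1, 2, 4, 5, 6}
Tree: B1–B2, B2–B3

Every bag has size at most 5, so the width is 5 − 1 = 4 and tw(G) ≤ 4. For the lower bound, the 5 vertices {0, 1, 2, 3, 5} are pairwise adjacent, and any tree decomposition puts a clique entirely inside one bag — forcing width ≥ 4. Combining the bounds, tw(G) = 4.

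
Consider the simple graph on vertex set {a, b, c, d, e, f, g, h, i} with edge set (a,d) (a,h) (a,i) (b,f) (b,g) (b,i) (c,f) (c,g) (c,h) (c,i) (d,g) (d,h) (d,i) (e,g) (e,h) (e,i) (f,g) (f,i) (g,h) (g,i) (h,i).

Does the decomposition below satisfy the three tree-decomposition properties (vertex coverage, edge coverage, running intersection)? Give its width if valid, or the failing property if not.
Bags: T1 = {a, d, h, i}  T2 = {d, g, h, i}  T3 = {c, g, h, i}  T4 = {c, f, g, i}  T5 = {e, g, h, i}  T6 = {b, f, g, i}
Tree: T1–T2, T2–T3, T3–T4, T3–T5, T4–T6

Yes; width 3.

Vertex coverage: the bags together contain {a, b, c, d, e, f, g, h, i}, the full vertex set. Edge coverage: each edge of G has both endpoints in at least one bag. Running intersection: for every vertex, the bags containing it form a connected subtree. All three properties hold, so this is a valid tree decomposition of width max|bag| − 1 = 3, and hence tw(G) ≤ 3.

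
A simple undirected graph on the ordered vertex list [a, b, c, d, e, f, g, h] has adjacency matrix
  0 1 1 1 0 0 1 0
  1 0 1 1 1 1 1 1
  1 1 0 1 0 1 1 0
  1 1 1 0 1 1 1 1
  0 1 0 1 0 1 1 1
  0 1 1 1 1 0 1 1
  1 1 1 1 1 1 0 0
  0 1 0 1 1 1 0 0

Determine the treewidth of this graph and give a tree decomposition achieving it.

Each bag holds 5 vertices, so the decomposition has width 4, which upper-bounds the treewidth. On the other hand G contains the 5-clique {a, b, c, d, g}. A clique must lie in a single bag of any decomposition, so no decomposition can have width below 4. The upper and lower bounds meet at 4, so that is the treewidth.

Treewidth 4.
One such decomposition:
Bags: B1 = {b, d, e, f, g}  B2 = {b, c, d, f, g}  B3 = {b, d, e, f, h}  B4 = {a, b, c, d, g}
Tree: B1–B2, B1–B3, B2–B4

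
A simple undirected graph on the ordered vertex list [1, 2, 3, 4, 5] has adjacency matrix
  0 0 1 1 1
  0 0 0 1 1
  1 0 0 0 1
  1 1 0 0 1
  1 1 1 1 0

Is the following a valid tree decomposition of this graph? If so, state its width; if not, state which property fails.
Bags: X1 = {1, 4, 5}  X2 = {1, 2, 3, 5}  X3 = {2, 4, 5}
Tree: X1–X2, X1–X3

A tree decomposition must satisfy three properties: every vertex lies in some bag; for every edge, both endpoints lie together in some bag; and for every vertex, the bags containing it form a connected subtree. Here bags containing vertex 2 are not connected in the tree, so the decomposition is invalid.

No — bags containing vertex 2 are not connected in the tree.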